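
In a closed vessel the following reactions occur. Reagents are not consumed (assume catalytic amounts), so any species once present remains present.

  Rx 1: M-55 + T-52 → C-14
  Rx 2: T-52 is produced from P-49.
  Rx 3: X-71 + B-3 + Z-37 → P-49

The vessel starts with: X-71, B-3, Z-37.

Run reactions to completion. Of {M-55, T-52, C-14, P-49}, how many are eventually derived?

X-71, B-3, and Z-37 present → P-49 forms (Rx 3).
P-49 present → T-52 forms (Rx 2).
No rule produces M-55, and it is not given.
T-52: reached.
C-14 would need M-55 and T-52 (Rx 1), but M-55 never forms.
P-49: reached.
Reached: T-52 and P-49 — 2 of the 4.

2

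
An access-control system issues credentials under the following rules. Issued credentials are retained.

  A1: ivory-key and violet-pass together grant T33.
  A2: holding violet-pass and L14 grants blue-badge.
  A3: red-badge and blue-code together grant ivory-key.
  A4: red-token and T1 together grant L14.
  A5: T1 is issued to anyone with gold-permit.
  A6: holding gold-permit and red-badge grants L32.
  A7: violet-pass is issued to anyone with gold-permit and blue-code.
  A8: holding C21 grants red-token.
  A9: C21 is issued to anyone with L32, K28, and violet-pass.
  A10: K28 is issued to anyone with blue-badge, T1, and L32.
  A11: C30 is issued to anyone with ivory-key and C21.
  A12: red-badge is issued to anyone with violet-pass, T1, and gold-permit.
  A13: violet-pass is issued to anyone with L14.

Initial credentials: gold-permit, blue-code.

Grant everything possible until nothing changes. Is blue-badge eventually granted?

No

blue-badge would need violet-pass and L14 (A2), but L14 is never granted.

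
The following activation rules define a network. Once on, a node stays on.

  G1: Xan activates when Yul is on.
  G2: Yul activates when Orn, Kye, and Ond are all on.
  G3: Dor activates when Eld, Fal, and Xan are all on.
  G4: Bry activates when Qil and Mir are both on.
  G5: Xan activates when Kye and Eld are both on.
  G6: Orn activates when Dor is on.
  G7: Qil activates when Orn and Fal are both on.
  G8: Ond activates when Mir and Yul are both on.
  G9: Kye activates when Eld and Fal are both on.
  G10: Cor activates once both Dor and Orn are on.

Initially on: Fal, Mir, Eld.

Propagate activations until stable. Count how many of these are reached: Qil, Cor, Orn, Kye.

4

G9: Eld and Fal on → Kye on.
G5: Kye and Eld on → Xan on.
Eld, Fal, and Xan are on, so Dor activates (G3).
Dor is on, so Orn activates (G6).
Orn and Fal are on, so Qil activates (G7).
Dor and Orn are on, so Cor activates (G10).
Qil: reached.
Cor: reached.
Orn: reached.
Kye: reached.
All 4 are reached.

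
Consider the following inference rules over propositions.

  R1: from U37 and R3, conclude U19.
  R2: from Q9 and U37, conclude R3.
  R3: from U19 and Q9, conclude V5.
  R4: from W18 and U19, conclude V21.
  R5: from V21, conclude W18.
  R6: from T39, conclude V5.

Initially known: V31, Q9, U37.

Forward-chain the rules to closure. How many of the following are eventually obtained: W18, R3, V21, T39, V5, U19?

From Q9 and U37, R2 gives R3.
U37 and R3 hold, so U19 follows (R1).
From U19 and Q9, R3 gives V5.
W18 would need V21 (R5), but V21 is never established.
R3: reached.
V21 would need W18 and U19 (R4), but W18 is never established.
No rule produces T39, and it is not given.
V5: reached.
U19: reached.
Reached: R3, V5, and U19 — 3 of the 6.

3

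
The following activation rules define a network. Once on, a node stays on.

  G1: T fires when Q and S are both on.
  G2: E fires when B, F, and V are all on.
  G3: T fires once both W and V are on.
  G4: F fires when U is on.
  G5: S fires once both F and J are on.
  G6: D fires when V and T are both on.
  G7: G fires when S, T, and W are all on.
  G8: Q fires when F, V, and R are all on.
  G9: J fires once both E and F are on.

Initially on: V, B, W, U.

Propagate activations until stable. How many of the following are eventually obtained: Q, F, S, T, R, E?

G4: U on → F on.
G3: W and V on → T on.
G2: B, F, and V on → E on.
G9: E and F on → J on.
G5: F and J on → S on.
Q would need F, V, and R (G8), but R never turns on.
F: reached.
S: reached.
T: reached.
No rule produces R, and it is not given.
E: reached.
Reached: F, S, T, and E — 4 of the 6.

4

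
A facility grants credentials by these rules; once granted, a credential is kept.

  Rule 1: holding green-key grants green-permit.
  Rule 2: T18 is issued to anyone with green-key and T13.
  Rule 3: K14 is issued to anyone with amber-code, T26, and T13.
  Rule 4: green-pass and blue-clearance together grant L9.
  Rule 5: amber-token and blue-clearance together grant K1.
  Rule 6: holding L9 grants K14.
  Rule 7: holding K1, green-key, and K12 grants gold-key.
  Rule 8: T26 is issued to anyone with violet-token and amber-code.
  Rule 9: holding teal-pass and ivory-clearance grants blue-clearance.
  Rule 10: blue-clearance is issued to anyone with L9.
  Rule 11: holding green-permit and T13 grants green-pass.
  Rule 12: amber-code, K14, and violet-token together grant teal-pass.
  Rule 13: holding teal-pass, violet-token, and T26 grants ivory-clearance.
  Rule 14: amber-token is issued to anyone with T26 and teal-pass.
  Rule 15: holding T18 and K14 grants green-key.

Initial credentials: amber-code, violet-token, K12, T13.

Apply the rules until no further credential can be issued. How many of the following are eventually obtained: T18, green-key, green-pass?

T18 would need green-key and T13 (Rule 2), but green-key is never granted.
green-key would need T18 and K14 (Rule 15), but T18 is never granted.
green-pass would need green-permit and T13 (Rule 11), but green-permit is never granted.
None of the 3 are reached.

0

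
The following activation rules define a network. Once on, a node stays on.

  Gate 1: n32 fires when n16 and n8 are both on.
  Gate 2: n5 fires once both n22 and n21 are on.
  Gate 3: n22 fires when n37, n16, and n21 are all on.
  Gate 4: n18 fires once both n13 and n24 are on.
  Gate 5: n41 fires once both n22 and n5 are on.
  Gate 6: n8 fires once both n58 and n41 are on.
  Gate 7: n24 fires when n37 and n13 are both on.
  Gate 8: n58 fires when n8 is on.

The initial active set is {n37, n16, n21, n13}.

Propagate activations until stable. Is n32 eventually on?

No

n32 would need n16 and n8 (Gate 1), but n8 never turns on.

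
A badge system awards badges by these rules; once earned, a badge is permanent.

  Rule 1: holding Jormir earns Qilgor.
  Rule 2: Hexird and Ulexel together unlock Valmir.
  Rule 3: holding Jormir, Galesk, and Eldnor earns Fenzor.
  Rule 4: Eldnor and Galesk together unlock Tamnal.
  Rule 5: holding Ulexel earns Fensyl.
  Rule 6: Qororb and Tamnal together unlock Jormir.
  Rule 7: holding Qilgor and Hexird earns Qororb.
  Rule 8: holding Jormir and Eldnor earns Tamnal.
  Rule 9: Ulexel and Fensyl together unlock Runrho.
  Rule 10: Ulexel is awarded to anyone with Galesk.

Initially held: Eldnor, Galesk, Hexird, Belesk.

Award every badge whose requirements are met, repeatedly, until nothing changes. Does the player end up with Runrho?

Yes

With Galesk, Ulexel is earned (Rule 10).
With Ulexel, Fensyl is earned (Rule 5).
With Ulexel and Fensyl, Runrho is earned (Rule 9).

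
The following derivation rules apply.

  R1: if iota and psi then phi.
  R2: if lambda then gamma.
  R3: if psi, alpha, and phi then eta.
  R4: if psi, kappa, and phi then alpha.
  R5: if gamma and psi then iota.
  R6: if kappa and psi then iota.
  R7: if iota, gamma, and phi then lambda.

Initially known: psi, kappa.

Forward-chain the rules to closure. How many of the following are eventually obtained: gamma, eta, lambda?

From kappa and psi, R6 gives iota.
iota and psi hold, so phi follows (R1).
psi, kappa, and phi hold, so alpha follows (R4).
From psi, alpha, and phi, R3 gives eta.
gamma would need lambda (R2), but lambda is never established.
eta: reached.
lambda would need iota, gamma, and phi (R7), but gamma is never established.
Reached: eta — 1 of the 3.

1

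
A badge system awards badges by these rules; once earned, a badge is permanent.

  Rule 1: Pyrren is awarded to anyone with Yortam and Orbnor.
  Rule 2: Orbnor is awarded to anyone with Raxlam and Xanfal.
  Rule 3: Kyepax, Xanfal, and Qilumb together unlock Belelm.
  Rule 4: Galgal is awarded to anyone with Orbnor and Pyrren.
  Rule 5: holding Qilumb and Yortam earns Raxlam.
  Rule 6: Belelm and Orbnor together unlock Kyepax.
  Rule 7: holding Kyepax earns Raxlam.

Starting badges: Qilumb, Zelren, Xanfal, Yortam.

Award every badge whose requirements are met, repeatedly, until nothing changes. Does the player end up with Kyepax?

No

Kyepax would need Belelm and Orbnor (Rule 6), but Belelm is never earned.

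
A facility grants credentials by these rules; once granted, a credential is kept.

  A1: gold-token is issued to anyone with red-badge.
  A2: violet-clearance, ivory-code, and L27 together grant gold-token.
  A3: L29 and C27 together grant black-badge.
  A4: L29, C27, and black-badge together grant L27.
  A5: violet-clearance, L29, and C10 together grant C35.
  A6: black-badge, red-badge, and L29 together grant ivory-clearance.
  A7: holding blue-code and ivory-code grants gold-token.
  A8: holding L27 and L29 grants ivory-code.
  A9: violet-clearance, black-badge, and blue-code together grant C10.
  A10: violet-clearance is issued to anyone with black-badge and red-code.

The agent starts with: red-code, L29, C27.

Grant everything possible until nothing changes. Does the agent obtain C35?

No

C35 would need violet-clearance, L29, and C10 (A5), but C10 is never granted.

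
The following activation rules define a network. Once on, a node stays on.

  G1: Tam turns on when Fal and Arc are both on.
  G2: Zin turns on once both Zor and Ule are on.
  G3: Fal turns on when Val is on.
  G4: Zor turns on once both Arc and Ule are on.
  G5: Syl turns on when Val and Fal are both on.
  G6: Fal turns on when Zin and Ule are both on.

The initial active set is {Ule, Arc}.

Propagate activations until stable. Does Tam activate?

G4: Arc and Ule on → Zor on.
G2: Zor and Ule on → Zin on.
Zin and Ule are on, so Fal turns on (G6).
G1: Fal and Arc on → Tam on.

Yes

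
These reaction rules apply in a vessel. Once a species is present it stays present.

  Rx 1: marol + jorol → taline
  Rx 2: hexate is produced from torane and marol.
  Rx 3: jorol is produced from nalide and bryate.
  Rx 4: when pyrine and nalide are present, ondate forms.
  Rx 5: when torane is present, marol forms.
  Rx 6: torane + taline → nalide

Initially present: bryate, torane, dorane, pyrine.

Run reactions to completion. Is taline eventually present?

taline would need marol and jorol (Rx 1), but jorol never forms.

No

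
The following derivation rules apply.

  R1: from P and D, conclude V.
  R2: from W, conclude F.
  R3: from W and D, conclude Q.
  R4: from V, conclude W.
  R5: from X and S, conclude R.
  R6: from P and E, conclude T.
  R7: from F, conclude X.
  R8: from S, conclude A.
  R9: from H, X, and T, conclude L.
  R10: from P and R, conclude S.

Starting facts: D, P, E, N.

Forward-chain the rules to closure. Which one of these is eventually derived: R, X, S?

X

From P and D, R1 gives V.
V holds, so W follows (R4).
From W, R2 gives F.
F holds, so X follows (R7).
R would need X and S (R5), but S is never established. S would need P and R (R10), but R is never established.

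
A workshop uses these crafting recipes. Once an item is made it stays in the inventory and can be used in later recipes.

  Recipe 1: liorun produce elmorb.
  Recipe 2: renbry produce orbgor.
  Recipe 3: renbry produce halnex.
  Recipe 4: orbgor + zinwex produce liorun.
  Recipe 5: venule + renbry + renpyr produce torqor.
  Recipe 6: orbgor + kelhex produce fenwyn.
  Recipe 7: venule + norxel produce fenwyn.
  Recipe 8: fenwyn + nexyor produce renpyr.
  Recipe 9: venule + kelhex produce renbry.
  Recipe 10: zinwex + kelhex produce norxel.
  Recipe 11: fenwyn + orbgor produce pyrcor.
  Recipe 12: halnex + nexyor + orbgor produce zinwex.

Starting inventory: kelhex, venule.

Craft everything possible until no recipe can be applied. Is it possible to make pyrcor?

Using Recipe 9, venule and kelhex make renbry.
renbry → orbgor (Recipe 2).
orbgor + kelhex → fenwyn (Recipe 6).
fenwyn + orbgor → pyrcor (Recipe 11).

Yes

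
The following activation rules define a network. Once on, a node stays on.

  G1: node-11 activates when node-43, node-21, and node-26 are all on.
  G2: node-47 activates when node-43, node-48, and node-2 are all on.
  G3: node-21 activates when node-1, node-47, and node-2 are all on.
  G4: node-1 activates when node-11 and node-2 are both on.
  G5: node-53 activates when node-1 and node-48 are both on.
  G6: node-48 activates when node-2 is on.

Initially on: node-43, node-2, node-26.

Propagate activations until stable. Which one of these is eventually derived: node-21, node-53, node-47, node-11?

node-2 is on, so node-48 activates (G6).
G2: node-43, node-48, and node-2 on → node-47 on.
node-11 would need node-43, node-21, and node-26 (G1), but node-21 never turns on. node-21 would need node-1, node-47, and node-2 (G3), but node-1 never turns on. node-53 would need node-1 and node-48 (G5), but node-1 never turns on.

node-47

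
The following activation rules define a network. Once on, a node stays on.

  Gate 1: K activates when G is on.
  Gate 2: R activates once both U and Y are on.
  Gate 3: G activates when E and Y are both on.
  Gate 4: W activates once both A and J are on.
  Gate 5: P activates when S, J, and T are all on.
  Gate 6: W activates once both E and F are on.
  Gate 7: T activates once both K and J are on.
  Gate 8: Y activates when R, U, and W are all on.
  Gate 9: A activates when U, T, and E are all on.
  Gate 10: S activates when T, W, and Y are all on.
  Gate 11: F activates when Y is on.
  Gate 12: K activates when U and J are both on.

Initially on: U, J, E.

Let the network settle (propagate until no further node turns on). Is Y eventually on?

Y would need R, U, and W (Gate 8), but R never turns on.

No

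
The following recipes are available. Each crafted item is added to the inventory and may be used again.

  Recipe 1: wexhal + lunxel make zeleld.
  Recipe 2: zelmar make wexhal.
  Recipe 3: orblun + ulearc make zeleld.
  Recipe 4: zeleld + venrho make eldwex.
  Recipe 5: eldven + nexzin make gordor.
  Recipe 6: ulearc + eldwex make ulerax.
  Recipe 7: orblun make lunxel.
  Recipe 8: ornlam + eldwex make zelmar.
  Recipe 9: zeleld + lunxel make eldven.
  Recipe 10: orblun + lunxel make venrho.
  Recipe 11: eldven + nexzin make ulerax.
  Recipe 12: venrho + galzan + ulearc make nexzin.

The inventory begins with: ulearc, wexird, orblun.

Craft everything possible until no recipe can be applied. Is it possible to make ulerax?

orblun + ulearc → zeleld (Recipe 3).
orblun → lunxel (Recipe 7).
orblun + lunxel → venrho (Recipe 10).
zeleld + venrho → eldwex (Recipe 4).
Using Recipe 6, ulearc and eldwex make ulerax.

Yes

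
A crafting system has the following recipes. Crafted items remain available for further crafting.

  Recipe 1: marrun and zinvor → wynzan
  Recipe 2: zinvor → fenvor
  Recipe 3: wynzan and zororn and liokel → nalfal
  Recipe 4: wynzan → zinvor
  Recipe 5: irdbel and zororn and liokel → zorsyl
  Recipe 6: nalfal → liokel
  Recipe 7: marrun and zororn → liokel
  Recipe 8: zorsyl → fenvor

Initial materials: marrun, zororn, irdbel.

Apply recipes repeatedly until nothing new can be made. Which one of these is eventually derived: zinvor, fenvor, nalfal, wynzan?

marrun and zororn → liokel (Recipe 7).
Using Recipe 5, irdbel, zororn, and liokel make zorsyl.
zorsyl → fenvor (Recipe 8).
wynzan would need marrun and zinvor (Recipe 1), but zinvor is never obtained. nalfal would need wynzan, zororn, and liokel (Recipe 3), but wynzan is never obtained. zinvor would need wynzan (Recipe 4), but wynzan is never obtained.

fenvor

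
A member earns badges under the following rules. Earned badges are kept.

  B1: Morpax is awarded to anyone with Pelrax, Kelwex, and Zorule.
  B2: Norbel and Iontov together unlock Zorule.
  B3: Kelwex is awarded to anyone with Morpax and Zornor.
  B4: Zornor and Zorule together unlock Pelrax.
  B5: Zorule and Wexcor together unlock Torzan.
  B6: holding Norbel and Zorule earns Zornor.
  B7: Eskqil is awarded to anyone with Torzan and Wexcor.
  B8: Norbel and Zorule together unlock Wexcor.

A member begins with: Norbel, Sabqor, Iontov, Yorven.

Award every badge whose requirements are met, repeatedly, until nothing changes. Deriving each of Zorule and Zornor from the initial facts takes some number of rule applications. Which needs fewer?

Zorule: With Norbel and Iontov, Zorule is earned (B2). [1 rule application]
Zornor: With Norbel and Iontov, Zorule is earned (B2). With Norbel and Zorule, Zornor is earned (B6). [2 rule applications]
Zorule needs fewer.

Zorule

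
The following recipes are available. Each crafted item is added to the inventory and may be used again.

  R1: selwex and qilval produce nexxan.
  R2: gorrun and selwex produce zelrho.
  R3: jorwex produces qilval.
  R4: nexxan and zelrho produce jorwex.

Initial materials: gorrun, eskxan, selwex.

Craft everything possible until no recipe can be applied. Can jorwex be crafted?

jorwex would need nexxan and zelrho (R4), but nexxan is never obtained.

No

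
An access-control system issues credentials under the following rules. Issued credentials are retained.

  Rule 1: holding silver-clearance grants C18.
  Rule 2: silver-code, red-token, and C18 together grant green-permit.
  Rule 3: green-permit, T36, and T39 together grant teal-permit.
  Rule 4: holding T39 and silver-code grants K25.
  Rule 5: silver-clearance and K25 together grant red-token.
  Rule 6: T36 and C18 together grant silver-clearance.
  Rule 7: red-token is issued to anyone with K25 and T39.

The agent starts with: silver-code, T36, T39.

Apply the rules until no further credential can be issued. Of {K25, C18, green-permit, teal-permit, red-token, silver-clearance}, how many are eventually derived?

Holding T39 and silver-code grants K25 (Rule 4).
Holding K25 and T39 grants red-token (Rule 7).
K25: reached.
C18 would need silver-clearance (Rule 1), but silver-clearance is never granted.
green-permit would need silver-code, red-token, and C18 (Rule 2), but C18 is never granted.
teal-permit would need green-permit, T36, and T39 (Rule 3), but green-permit is never granted.
red-token: reached.
silver-clearance would need T36 and C18 (Rule 6), but C18 is never granted.
Reached: K25 and red-token — 2 of the 6.

2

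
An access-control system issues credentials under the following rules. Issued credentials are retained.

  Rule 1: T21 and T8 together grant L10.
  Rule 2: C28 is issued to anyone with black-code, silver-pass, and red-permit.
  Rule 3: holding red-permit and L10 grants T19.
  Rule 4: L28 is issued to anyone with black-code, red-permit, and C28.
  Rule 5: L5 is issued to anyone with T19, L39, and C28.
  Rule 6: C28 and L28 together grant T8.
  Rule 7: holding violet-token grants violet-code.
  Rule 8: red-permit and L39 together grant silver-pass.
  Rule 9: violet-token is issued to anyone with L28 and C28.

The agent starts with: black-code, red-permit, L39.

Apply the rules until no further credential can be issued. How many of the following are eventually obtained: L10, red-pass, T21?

0

L10 would need T21 and T8 (Rule 1), but T21 is never granted.
No rule produces red-pass, and it is not given.
No rule produces T21, and it is not given.
None of the 3 are reached.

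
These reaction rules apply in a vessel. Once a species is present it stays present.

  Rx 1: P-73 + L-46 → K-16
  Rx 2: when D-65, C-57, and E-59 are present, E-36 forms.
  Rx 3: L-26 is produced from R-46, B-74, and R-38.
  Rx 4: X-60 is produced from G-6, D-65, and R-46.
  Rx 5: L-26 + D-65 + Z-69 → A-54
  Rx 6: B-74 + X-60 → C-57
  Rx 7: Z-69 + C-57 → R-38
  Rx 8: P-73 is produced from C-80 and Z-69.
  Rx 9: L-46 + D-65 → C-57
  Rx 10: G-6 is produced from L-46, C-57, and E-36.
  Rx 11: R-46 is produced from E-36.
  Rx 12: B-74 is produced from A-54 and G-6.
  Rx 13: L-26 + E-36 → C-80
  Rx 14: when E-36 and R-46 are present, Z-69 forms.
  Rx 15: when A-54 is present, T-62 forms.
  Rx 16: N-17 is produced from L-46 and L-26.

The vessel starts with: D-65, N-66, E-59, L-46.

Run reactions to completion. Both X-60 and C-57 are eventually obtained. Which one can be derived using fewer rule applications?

C-57

C-57: L-46 and D-65 present → C-57 forms (Rx 9). [1 rule application]
X-60: L-46 and D-65 present → C-57 forms (Rx 9). D-65, C-57, and E-59 present → E-36 forms (Rx 2). L-46, C-57, and E-36 present → G-6 forms (Rx 10). E-36 present → R-46 forms (Rx 11). G-6, D-65, and R-46 present → X-60 forms (Rx 4). [5 rule applications]
C-57 needs fewer.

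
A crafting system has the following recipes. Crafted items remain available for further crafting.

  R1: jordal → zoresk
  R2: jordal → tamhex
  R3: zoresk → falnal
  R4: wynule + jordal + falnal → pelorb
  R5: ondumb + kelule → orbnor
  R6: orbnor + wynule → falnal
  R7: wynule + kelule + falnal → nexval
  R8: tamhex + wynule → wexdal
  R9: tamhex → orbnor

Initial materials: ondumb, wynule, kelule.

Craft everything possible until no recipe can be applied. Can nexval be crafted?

Using R5, ondumb and kelule make orbnor.
Using R6, orbnor and wynule make falnal.
wynule + kelule + falnal → nexval (R7).

Yes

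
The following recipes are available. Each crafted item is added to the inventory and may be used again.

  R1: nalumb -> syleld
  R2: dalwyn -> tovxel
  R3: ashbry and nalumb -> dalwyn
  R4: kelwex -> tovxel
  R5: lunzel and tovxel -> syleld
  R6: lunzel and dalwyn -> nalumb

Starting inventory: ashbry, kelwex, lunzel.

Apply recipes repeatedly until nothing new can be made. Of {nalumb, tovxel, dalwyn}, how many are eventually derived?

Using R4, kelwex makes tovxel.
nalumb would need lunzel and dalwyn (R6), but dalwyn is never obtained.
tovxel: reached.
dalwyn would need ashbry and nalumb (R3), but nalumb is never obtained.
Reached: tovxel — 1 of the 3.

1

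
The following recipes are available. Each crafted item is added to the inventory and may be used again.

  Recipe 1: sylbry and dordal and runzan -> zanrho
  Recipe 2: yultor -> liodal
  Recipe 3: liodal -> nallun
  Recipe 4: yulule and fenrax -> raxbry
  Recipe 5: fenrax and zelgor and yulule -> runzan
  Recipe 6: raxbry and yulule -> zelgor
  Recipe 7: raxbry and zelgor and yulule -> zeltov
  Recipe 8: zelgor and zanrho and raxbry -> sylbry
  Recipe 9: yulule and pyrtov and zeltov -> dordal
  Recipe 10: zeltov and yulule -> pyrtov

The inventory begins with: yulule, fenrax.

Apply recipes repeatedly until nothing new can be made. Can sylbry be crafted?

No

sylbry would need zelgor, zanrho, and raxbry (Recipe 8), but zanrho is never obtained.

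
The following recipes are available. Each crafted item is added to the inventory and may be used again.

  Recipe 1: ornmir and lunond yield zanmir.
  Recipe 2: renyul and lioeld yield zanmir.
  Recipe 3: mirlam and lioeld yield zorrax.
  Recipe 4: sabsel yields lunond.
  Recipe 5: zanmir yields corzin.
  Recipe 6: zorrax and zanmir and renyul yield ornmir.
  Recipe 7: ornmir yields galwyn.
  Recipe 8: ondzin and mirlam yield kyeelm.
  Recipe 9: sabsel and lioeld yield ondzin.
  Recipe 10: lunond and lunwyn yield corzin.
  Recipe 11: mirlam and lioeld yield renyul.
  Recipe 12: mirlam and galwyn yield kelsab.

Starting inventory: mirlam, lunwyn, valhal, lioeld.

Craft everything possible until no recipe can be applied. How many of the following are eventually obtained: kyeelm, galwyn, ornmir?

2

Using Recipe 3, mirlam and lioeld make zorrax.
Using Recipe 11, mirlam and lioeld make renyul.
renyul and lioeld → zanmir (Recipe 2).
zorrax and zanmir and renyul → ornmir (Recipe 6).
ornmir → galwyn (Recipe 7).
kyeelm would need ondzin and mirlam (Recipe 8), but ondzin is never obtained.
galwyn: reached.
ornmir: reached.
Reached: galwyn and ornmir — 2 of the 3.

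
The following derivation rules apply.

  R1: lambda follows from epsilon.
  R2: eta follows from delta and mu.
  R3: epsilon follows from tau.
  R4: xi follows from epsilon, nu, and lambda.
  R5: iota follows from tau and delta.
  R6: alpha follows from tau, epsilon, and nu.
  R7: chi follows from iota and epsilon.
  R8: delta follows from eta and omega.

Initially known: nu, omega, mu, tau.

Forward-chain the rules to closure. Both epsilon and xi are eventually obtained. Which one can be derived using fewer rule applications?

epsilon: From tau, R3 gives epsilon. [1 rule application]
xi: From tau, R3 gives epsilon. epsilon holds, so lambda follows (R1). From epsilon, nu, and lambda, R4 gives xi. [3 rule applications]
epsilon needs fewer.

epsilon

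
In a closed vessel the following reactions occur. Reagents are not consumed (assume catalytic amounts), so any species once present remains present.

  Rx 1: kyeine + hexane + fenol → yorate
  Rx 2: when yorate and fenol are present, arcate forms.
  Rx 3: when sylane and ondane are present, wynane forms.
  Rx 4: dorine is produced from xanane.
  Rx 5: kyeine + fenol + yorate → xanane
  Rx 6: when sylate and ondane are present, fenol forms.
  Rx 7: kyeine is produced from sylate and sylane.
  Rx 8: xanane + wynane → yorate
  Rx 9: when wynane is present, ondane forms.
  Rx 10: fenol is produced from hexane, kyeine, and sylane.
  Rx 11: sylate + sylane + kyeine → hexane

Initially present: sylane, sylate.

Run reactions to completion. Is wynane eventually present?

wynane would need sylane and ondane (Rx 3), but ondane never forms.

No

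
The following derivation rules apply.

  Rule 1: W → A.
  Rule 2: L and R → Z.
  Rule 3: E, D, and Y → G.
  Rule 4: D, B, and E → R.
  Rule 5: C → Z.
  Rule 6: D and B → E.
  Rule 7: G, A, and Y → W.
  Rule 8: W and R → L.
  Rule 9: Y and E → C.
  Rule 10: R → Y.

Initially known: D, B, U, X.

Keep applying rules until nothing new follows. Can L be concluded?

L would need W and R (Rule 8), but W is never established.

No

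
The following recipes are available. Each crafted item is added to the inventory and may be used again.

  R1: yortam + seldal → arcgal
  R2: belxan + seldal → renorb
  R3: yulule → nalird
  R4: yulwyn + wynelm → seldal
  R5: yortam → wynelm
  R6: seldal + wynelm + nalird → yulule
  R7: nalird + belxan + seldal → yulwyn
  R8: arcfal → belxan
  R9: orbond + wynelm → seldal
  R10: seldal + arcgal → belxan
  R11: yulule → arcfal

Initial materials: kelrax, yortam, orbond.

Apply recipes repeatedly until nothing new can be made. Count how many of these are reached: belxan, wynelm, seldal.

3

Using R5, yortam makes wynelm.
Using R9, orbond and wynelm make seldal.
Using R1, yortam and seldal make arcgal.
seldal + arcgal → belxan (R10).
belxan: reached.
wynelm: reached.
seldal: reached.
All 3 are reached.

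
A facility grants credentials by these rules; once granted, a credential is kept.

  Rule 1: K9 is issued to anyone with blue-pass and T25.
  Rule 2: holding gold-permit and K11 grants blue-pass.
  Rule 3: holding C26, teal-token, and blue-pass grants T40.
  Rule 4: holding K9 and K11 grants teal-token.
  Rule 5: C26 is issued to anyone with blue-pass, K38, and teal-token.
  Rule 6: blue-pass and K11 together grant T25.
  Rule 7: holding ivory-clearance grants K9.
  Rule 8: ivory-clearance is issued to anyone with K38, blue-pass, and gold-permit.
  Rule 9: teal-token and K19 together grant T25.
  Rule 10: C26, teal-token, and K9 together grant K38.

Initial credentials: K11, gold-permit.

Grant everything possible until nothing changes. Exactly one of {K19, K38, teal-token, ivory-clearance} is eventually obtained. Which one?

teal-token

Holding gold-permit and K11 grants blue-pass (Rule 2).
Holding blue-pass and K11 grants T25 (Rule 6).
Holding blue-pass and T25 grants K9 (Rule 1).
Holding K9 and K11 grants teal-token (Rule 4).
No rule produces K19, and it is not given. K38 would need C26, teal-token, and K9 (Rule 10), but C26 is never granted. ivory-clearance would need K38, blue-pass, and gold-permit (Rule 8), but K38 is never granted.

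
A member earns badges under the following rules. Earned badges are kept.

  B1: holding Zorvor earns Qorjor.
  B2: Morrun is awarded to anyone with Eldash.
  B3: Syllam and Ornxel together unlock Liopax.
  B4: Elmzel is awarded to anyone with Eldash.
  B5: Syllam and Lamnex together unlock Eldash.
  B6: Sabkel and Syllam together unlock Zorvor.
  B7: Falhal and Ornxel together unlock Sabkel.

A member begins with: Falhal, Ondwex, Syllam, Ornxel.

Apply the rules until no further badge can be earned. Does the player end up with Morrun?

Morrun would need Eldash (B2), but Eldash is never earned.

No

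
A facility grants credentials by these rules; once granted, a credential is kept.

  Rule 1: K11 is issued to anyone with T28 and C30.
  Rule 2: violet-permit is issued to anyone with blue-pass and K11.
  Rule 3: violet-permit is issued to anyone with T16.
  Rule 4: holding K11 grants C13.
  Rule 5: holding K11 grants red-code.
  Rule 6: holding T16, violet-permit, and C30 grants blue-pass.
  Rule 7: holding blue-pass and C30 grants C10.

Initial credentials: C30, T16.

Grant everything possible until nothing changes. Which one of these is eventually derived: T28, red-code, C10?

Holding T16 grants violet-permit (Rule 3).
Holding T16, violet-permit, and C30 grants blue-pass (Rule 6).
Holding blue-pass and C30 grants C10 (Rule 7).
red-code would need K11 (Rule 5), but K11 is never granted. No rule produces T28, and it is not given.

C10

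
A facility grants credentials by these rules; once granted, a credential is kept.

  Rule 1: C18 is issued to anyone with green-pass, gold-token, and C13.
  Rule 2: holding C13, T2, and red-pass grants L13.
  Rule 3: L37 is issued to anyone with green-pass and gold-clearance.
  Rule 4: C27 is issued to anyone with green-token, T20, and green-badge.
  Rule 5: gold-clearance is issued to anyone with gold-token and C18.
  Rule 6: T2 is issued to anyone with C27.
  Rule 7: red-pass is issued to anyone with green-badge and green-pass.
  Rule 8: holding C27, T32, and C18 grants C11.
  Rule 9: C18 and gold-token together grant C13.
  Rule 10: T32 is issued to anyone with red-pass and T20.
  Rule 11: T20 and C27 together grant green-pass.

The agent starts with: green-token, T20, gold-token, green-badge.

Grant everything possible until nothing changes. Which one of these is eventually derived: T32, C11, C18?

Holding green-token, T20, and green-badge grants C27 (Rule 4).
Holding T20 and C27 grants green-pass (Rule 11).
Holding green-badge and green-pass grants red-pass (Rule 7).
Holding red-pass and T20 grants T32 (Rule 10).
C18 would need green-pass, gold-token, and C13 (Rule 1), but C13 is never granted. C11 would need C27, T32, and C18 (Rule 8), but C18 is never granted.

T32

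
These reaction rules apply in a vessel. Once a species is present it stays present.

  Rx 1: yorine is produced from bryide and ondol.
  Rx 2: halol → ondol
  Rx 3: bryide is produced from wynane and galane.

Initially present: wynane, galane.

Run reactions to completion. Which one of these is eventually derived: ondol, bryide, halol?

wynane and galane present → bryide forms (Rx 3).
No rule produces halol, and it is not given. ondol would need halol (Rx 2), but halol never forms.

bryide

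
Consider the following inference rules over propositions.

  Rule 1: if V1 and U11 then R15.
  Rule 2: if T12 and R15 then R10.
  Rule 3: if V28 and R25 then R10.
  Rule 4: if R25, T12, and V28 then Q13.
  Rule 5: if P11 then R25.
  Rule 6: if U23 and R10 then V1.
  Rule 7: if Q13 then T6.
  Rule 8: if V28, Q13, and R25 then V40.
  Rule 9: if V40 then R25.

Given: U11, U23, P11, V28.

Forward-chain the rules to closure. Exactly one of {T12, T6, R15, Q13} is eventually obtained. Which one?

From P11, Rule 5 gives R25.
V28 and R25 hold, so R10 follows (Rule 3).
U23 and R10 hold, so V1 follows (Rule 6).
From V1 and U11, Rule 1 gives R15.
T6 would need Q13 (Rule 7), but Q13 is never established. No rule produces T12, and it is not given. Q13 would need R25, T12, and V28 (Rule 4), but T12 is never established.

R15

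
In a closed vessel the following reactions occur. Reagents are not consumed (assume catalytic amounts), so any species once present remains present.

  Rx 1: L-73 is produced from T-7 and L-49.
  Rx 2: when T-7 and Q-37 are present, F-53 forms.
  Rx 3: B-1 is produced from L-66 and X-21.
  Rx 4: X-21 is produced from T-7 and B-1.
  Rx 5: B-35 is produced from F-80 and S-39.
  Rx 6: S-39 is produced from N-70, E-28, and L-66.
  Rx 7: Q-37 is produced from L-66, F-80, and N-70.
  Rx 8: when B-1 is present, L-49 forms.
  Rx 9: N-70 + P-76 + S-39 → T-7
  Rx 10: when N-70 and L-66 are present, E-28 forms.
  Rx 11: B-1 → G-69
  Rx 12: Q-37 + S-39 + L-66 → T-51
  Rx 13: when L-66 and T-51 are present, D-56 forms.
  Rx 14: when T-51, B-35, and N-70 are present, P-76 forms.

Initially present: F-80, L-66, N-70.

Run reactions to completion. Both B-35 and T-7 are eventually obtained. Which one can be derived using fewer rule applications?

B-35

B-35: N-70 and L-66 present → E-28 forms (Rx 10). N-70, E-28, and L-66 present → S-39 forms (Rx 6). F-80 and S-39 present → B-35 forms (Rx 5). [3 rule applications]
T-7: L-66, F-80, and N-70 present → Q-37 forms (Rx 7). N-70 and L-66 present → E-28 forms (Rx 10). N-70, E-28, and L-66 present → S-39 forms (Rx 6). F-80 and S-39 present → B-35 forms (Rx 5). Q-37, S-39, and L-66 present → T-51 forms (Rx 12). T-51, B-35, and N-70 present → P-76 forms (Rx 14). N-70, P-76, and S-39 present → T-7 forms (Rx 9). [7 rule applications]
B-35 needs fewer.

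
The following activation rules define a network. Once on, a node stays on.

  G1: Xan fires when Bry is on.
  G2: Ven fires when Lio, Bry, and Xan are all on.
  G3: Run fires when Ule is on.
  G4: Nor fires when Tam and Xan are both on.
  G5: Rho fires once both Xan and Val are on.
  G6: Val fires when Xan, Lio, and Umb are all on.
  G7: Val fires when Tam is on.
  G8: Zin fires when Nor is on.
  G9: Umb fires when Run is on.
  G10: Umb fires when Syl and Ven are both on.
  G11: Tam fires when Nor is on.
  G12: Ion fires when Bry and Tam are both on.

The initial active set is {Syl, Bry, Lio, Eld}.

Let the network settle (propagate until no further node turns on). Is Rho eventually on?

G1: Bry on → Xan on.
G2: Lio, Bry, and Xan on → Ven on.
Syl and Ven are on, so Umb fires (G10).
Xan, Lio, and Umb are on, so Val fires (G6).
Xan and Val are on, so Rho fires (G5).

Yes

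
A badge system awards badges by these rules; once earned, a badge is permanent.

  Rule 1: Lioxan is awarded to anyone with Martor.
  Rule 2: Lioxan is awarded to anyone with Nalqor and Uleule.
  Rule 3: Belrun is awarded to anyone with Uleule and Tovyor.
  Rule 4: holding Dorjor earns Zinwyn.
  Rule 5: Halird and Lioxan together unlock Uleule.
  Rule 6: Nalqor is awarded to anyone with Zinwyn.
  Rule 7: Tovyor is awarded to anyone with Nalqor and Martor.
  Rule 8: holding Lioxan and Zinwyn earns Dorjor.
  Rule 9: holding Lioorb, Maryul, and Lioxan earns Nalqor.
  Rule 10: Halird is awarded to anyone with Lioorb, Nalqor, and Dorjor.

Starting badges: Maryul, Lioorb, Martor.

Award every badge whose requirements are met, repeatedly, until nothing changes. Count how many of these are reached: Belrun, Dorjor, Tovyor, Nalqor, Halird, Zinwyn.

With Martor, Lioxan is earned (Rule 1).
With Lioorb, Maryul, and Lioxan, Nalqor is earned (Rule 9).
With Nalqor and Martor, Tovyor is earned (Rule 7).
Belrun would need Uleule and Tovyor (Rule 3), but Uleule is never earned.
Dorjor would need Lioxan and Zinwyn (Rule 8), but Zinwyn is never earned.
Tovyor: reached.
Nalqor: reached.
Halird would need Lioorb, Nalqor, and Dorjor (Rule 10), but Dorjor is never earned.
Zinwyn would need Dorjor (Rule 4), but Dorjor is never earned.
Reached: Tovyor and Nalqor — 2 of the 6.

2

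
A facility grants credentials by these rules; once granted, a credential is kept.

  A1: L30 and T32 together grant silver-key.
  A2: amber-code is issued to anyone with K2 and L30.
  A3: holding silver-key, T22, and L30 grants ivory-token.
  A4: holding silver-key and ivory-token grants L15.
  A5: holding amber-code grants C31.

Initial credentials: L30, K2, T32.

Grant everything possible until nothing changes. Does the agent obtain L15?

L15 would need silver-key and ivory-token (A4), but ivory-token is never granted.

No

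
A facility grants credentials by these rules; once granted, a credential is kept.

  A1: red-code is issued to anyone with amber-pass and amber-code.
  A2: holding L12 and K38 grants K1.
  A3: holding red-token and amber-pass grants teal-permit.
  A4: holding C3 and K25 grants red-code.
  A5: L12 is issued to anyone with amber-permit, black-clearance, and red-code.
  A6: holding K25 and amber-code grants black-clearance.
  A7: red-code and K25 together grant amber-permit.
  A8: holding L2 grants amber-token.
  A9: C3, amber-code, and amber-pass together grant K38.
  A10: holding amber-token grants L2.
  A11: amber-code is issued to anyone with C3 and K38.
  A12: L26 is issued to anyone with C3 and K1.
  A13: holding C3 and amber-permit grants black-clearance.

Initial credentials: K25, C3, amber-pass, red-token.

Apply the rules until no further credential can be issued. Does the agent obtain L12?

Yes

Holding C3 and K25 grants red-code (A4).
Holding red-code and K25 grants amber-permit (A7).
Holding C3 and amber-permit grants black-clearance (A13).
Holding amber-permit, black-clearance, and red-code grants L12 (A5).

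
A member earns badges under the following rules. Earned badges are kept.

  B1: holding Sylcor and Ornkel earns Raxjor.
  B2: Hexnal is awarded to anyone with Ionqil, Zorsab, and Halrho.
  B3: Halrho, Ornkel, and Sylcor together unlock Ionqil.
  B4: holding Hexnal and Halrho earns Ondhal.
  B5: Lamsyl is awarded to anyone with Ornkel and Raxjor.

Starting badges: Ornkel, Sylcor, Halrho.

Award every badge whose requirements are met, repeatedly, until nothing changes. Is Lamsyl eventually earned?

With Sylcor and Ornkel, Raxjor is earned (B1).
With Ornkel and Raxjor, Lamsyl is earned (B5).

Yes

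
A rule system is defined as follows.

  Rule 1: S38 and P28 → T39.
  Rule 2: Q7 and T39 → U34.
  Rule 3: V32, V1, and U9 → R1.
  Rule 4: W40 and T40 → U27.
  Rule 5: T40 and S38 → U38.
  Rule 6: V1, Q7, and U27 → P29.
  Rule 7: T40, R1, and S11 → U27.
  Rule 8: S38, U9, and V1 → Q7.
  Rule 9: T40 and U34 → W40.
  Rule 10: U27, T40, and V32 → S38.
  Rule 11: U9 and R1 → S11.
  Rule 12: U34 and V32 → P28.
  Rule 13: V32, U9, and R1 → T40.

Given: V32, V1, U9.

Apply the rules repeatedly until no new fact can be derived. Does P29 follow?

Yes

V32, V1, and U9 hold, so R1 follows (Rule 3).
V32, U9, and R1 hold, so T40 follows (Rule 13).
From U9 and R1, Rule 11 gives S11.
T40, R1, and S11 hold, so U27 follows (Rule 7).
From U27, T40, and V32, Rule 10 gives S38.
S38, U9, and V1 hold, so Q7 follows (Rule 8).
V1, Q7, and U27 hold, so P29 follows (Rule 6).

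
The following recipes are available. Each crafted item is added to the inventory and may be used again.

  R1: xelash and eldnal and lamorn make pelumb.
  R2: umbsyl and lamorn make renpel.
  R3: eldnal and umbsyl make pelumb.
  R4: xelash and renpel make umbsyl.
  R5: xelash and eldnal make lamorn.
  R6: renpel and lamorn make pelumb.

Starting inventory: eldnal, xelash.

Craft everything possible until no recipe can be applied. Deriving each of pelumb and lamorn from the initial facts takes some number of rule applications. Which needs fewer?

lamorn: xelash and eldnal → lamorn (R5). [1 rule application]
pelumb: Using R5, xelash and eldnal make lamorn. xelash and eldnal and lamorn → pelumb (R1). [2 rule applications]
lamorn needs fewer.

lamorn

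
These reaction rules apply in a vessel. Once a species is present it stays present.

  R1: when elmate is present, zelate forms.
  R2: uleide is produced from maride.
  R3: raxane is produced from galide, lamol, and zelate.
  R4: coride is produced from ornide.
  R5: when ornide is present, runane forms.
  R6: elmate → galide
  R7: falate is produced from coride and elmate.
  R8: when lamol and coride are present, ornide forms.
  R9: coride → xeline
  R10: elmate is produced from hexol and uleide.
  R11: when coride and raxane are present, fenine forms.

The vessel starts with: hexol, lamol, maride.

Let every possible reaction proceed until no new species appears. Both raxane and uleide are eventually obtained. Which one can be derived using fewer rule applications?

uleide

uleide: maride present → uleide forms (R2). [1 rule application]
raxane: maride present → uleide forms (R2). hexol and uleide present → elmate forms (R10). elmate present → galide forms (R6). elmate present → zelate forms (R1). galide, lamol, and zelate present → raxane forms (R3). [5 rule applications]
uleide needs fewer.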